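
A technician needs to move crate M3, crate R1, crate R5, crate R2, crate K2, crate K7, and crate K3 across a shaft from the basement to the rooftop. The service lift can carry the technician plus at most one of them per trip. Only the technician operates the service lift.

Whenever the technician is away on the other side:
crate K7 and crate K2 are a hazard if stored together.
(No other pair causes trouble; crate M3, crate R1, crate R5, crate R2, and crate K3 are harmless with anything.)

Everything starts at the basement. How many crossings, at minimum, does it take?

13

Counting alone: the technician can take at most 1 across per trip to the rooftop, so moving all 7 needs at least 7 loaded trips out, with a return between consecutive ones — at least 13 crossings.
The plan below uses exactly 13 crossings, so it is optimal:
1. Technician goes to the rooftop with crate K2.  [the basement: crate K3, crate K7, crate M3, crate R1, crate R2, crate R5 | the rooftop: crate K2]
2. Technician goes back to the basement alone.  [the basement: crate K3, crate K7, crate M3, crate R1, crate R2, crate R5 | the rooftop: crate K2]
3. Technician goes to the rooftop with crate M3.  [the basement: crate K3, crate K7, crate R1, crate R2, crate R5 | the rooftop: crate K2, crate M3]
4. Technician goes back to the basement alone.  [the basement: crate K3, crate K7, crate R1, crate R2, crate R5 | the rooftop: crate K2, crate M3]
5. Technician goes to the rooftop with crate R1.  [the basement: crate K3, crate K7, crate R2, crate R5 | the rooftop: crate K2, crate M3, crate R1]
6. Technician goes back to the basement alone.  [the basement: crate K3, crate K7, crate R2, crate R5 | the rooftop: crate K2, crate M3, crate R1]
7. Technician goes to the rooftop with crate R5.  [the basement: crate K3, crate K7, crate R2 | the rooftop: crate K2, crate M3, crate R1, crate R5]
8. Technician goes back to the basement alone.  [the basement: crate K3, crate K7, crate R2 | the rooftop: crate K2, crate M3, crate R1, crate R5]
9. Technician goes to the rooftop with crate R2.  [the basement: crate K3, crate K7 | the rooftop: crate K2, crate M3, crate R1, crate R2, crate R5]
10. Technician goes back to the basement alone.  [the basement: crate K3, crate K7 | the rooftop: crate K2, crate M3, crate R1, crate R2, crate R5]
11. Technician goes to the rooftop with crate K3.  [the basement: crate K7 | the rooftop: crate K2, crate K3, crate M3, crate R1, crate R2, crate R5]
12. Technician goes back to the basement alone.  [the basement: crate K7 | the rooftop: crate K2, crate K3, crate M3, crate R1, crate R2, crate R5]
13. Technician goes to the rooftop with crate K7.  [the basement: — | the rooftop: crate K2, crate K3, crate K7, crate M3, crate R1, crate R2, crate R5]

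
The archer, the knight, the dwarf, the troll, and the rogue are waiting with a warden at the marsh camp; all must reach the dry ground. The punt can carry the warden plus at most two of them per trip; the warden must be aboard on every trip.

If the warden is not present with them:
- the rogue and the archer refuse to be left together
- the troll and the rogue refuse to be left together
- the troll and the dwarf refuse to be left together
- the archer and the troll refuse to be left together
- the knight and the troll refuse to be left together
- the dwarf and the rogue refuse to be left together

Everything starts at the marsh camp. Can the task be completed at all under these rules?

Yes

1. Warden goes to the dry ground with the rogue and the troll.
2. Warden goes back to the marsh camp with the troll.
3. Warden goes to the dry ground with the knight and the troll.
4. Warden goes back to the marsh camp with the troll.
5. Warden goes to the dry ground with the archer and the dwarf.
6. Warden goes back to the marsh camp with the rogue.
7. Warden goes to the dry ground with the rogue and the troll.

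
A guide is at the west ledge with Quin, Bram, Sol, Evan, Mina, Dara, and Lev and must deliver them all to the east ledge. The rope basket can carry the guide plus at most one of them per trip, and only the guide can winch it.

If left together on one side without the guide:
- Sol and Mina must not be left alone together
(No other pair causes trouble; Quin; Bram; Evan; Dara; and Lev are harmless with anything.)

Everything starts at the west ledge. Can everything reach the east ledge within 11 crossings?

Counting alone: the guide can take at most 1 across per trip to the east ledge, so moving all 7 needs at least 7 loaded trips out, with a return between consecutive ones — at least 13 crossings.
Since 11 < 13, 11 crossings cannot be enough. (The shortest complete plan in fact takes 13:)
1. Guide goes to the east ledge with Sol.
2. Guide goes back to the west ledge alone.
3. Guide goes to the east ledge with Quin.
4. Guide goes back to the west ledge alone.
5. Guide goes to the east ledge with Bram.
6. Guide goes back to the west ledge alone.
7. Guide goes to the east ledge with Evan.
8. Guide goes back to the west ledge alone.
9. Guide goes to the east ledge with Dara.
10. Guide goes back to the west ledge alone.
11. Guide goes to the east ledge with Lev.
12. Guide goes back to the west ledge alone.
13. Guide goes to the east ledge with Mina.

No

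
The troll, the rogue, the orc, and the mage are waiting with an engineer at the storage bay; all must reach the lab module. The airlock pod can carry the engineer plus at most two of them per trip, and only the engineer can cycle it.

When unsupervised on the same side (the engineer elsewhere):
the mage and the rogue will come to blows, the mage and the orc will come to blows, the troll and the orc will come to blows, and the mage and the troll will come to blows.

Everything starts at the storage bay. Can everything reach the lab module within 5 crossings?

Yes — this plan uses 5 crossings (≤ 5):
1. Engineer goes to the lab module with the mage and the troll.  [the storage bay: the orc, the rogue | the lab module: the mage, the troll]
2. Engineer goes back to the storage bay with the troll.  [the storage bay: the orc, the rogue, the troll | the lab module: the mage]
3. Engineer goes to the lab module with the rogue and the troll.  [the storage bay: the orc | the lab module: the mage, the rogue, the troll]
4. Engineer goes back to the storage bay with the mage.  [the storage bay: the mage, the orc | the lab module: the rogue, the troll]
5. Engineer goes to the lab module with the mage and the orc.  [the storage bay: — | the lab module: the mage, the orc, the rogue, the troll]

Yes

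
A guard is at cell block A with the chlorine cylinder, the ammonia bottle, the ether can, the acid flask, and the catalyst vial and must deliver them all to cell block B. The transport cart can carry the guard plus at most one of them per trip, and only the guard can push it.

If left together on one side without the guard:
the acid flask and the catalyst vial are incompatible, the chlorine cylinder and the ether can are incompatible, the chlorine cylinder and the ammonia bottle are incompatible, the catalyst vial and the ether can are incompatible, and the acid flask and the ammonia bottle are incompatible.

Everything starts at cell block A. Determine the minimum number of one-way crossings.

impossible

Whatever the first load, the items left behind include a forbidden pair without the guard. No opening move is safe, so no plan exists.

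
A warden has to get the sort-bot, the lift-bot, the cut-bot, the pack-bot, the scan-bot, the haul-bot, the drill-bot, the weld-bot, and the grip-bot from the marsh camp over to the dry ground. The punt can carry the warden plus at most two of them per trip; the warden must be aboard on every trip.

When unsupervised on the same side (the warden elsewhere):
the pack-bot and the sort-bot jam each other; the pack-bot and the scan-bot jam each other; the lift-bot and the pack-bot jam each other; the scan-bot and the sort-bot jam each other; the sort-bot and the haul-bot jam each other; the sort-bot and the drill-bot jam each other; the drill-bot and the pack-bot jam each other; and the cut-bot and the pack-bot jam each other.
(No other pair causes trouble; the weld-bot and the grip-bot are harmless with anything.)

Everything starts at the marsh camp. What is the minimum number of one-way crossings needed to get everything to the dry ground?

Counting alone: the warden can take at most 2 across per trip to the dry ground, so moving all 9 needs at least 5 loaded trips out, with a return between consecutive ones — at least 9 crossings.
The safety rule pushes this higher. Following every safe sequence of crossings, the most of the 9 that can be at the dry ground as the punt arrives there on crossings 9, 11, 13 is 6, 7, 8 respectively — never all 9.
So no plan with fewer than 15 crossings exists, and this one achieves 15:
1. Warden goes to the dry ground with the pack-bot and the sort-bot.
2. Warden goes back to the marsh camp with the sort-bot.
3. Warden goes to the dry ground with the lift-bot and the sort-bot.
4. Warden goes back to the marsh camp with the pack-bot.
5. Warden goes to the dry ground with the cut-bot and the pack-bot.
6. Warden goes back to the marsh camp with the pack-bot.
7. Warden goes to the dry ground with the pack-bot and the weld-bot.
8. Warden goes back to the marsh camp with the pack-bot.
9. Warden goes to the dry ground with the grip-bot and the pack-bot.
10. Warden goes back to the marsh camp with the pack-bot.
11. Warden goes to the dry ground with the drill-bot and the scan-bot.
12. Warden goes back to the marsh camp with the sort-bot.
13. Warden goes to the dry ground with the haul-bot and the sort-bot.
14. Warden goes back to the marsh camp with the sort-bot.
15. Warden goes to the dry ground with the pack-bot and the sort-bot.

15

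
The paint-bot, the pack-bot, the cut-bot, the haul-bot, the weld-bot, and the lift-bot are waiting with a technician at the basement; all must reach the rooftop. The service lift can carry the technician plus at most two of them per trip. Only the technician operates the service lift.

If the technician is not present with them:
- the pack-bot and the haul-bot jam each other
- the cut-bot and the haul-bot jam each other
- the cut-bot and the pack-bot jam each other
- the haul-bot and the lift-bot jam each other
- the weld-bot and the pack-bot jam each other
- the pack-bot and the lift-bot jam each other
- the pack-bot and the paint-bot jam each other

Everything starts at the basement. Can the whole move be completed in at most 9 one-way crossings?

Yes

Yes — this plan uses 9 crossings (≤ 9):
1. Technician goes to the rooftop with the haul-bot and the pack-bot.
2. Technician goes back to the basement with the pack-bot.
3. Technician goes to the rooftop with the pack-bot and the paint-bot.
4. Technician goes back to the basement with the pack-bot.
5. Technician goes to the rooftop with the pack-bot and the weld-bot.
6. Technician goes back to the basement with the pack-bot.
7. Technician goes to the rooftop with the cut-bot and the lift-bot.
8. Technician goes back to the basement with the haul-bot.
9. Technician goes to the rooftop with the haul-bot and the pack-bot.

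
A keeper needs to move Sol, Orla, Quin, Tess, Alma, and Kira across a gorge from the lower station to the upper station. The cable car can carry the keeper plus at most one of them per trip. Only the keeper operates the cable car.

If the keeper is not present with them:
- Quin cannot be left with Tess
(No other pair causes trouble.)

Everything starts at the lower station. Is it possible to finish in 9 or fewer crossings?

No

Counting alone: the keeper can take at most 1 across per trip to the upper station, so moving all 6 needs at least 6 loaded trips out, with a return between consecutive ones — at least 11 crossings.
Since 9 < 11, 9 crossings cannot be enough. (The shortest complete plan in fact takes 11:)
1. Keeper goes to the upper station with Quin.  [the lower station: Alma, Kira, Orla, Sol, Tess | the upper station: Quin]
2. Keeper goes back to the lower station alone.  [the lower station: Alma, Kira, Orla, Sol, Tess | the upper station: Quin]
3. Keeper goes to the upper station with Sol.  [the lower station: Alma, Kira, Orla, Tess | the upper station: Quin, Sol]
4. Keeper goes back to the lower station alone.  [the lower station: Alma, Kira, Orla, Tess | the upper station: Quin, Sol]
5. Keeper goes to the upper station with Orla.  [the lower station: Alma, Kira, Tess | the upper station: Orla, Quin, Sol]
6. Keeper goes back to the lower station alone.  [the lower station: Alma, Kira, Tess | the upper station: Orla, Quin, Sol]
7. Keeper goes to the upper station with Alma.  [the lower station: Kira, Tess | the upper station: Alma, Orla, Quin, Sol]
8. Keeper goes back to the lower station alone.  [the lower station: Kira, Tess | the upper station: Alma, Orla, Quin, Sol]
9. Keeper goes to the upper station with Kira.  [the lower station: Tess | the upper station: Alma, Kira, Orla, Quin, Sol]
10. Keeper goes back to the lower station alone.  [the lower station: Tess | the upper station: Alma, Kira, Orla, Quin, Sol]
11. Keeper goes to the upper station with Tess.  [the lower station: — | the upper station: Alma, Kira, Orla, Quin, Sol, Tess]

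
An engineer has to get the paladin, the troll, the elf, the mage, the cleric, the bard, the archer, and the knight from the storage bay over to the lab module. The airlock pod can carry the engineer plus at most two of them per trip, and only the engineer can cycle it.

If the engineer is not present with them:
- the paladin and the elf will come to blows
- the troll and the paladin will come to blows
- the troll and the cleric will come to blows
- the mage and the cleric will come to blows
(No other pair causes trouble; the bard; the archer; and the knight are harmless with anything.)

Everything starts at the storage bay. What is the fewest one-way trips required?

9

Counting alone: the engineer can take at most 2 across per trip to the lab module, so moving all 8 needs at least 4 loaded trips out, with a return between consecutive ones — at least 7 crossings.
The safety rule pushes this higher. Following every safe sequence of crossings, the most of the 8 that can be at the lab module as the airlock pod arrives there on crossing 7 is 7 — never all 8.
So no plan with fewer than 9 crossings exists, and this one achieves 9:
1. Engineer goes to the lab module with the cleric and the paladin.
2. Engineer goes back to the storage bay alone.
3. Engineer goes to the lab module with the elf and the troll.
4. Engineer goes back to the storage bay with the cleric and the paladin.
5. Engineer goes to the lab module with the bard and the mage.
6. Engineer goes back to the storage bay alone.
7. Engineer goes to the lab module with the archer and the knight.
8. Engineer goes back to the storage bay alone.
9. Engineer goes to the lab module with the cleric and the paladin.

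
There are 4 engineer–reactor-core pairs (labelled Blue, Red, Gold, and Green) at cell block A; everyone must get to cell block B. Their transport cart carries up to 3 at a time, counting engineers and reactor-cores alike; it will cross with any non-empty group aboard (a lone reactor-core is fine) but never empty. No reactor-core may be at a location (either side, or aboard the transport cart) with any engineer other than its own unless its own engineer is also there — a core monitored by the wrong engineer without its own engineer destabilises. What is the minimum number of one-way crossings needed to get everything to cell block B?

Counting alone: each trip to cell block B takes at most 3 across and each return brings at least 1 back, so after t trips out (and t−1 returns) at most 3t − (t−1) of the 8 are across; that first reaches 8 at t = 4, so at least 7 crossings are needed.
The safety rule pushes this higher. Following every safe sequence of crossings, the most of the 8 that can be at cell block B as the transport cart arrives there on crossing 7 is 7 — never all 8.
So no plan with fewer than 9 crossings exists, and this one achieves 9:
1. engineer Blue and reactor-core Blue cross → cell block B.
2. engineer Blue crosses ← cell block A.
3. engineer Blue, engineer Red, and reactor-core Red cross → cell block B.
4. engineer Blue and reactor-core Blue cross ← cell block A.
5. engineer Blue, engineer Gold, and engineer Green cross → cell block B.
6. reactor-core Red crosses ← cell block A.
7. reactor-core Blue and reactor-core Red cross → cell block B.
8. reactor-core Blue crosses ← cell block A.
9. reactor-core Blue, reactor-core Gold, and reactor-core Green cross → cell block B.

9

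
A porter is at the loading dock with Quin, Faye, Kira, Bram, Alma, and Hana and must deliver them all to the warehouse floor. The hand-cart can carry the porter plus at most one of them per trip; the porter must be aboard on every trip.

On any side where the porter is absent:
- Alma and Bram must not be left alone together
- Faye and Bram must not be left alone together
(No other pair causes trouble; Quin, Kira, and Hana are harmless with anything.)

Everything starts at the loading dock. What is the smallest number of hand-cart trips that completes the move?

Counting alone: the porter can take at most 1 across per trip to the warehouse floor, so moving all 6 needs at least 6 loaded trips out, with a return between consecutive ones — at least 11 crossings.
The safety rule pushes this higher. Following every safe sequence of crossings, the most of the 6 that can be at the warehouse floor as the hand-cart arrives there on crossing 11 is 5 — never all 6.
So no plan with fewer than 13 crossings exists, and this one achieves 13:
1. Porter goes to the warehouse floor with Bram.  [the loading dock: Alma, Faye, Hana, Kira, Quin | the warehouse floor: Bram]
2. Porter goes back to the loading dock alone.  [the loading dock: Alma, Faye, Hana, Kira, Quin | the warehouse floor: Bram]
3. Porter goes to the warehouse floor with Quin.  [the loading dock: Alma, Faye, Hana, Kira | the warehouse floor: Bram, Quin]
4. Porter goes back to the loading dock alone.  [the loading dock: Alma, Faye, Hana, Kira | the warehouse floor: Bram, Quin]
5. Porter goes to the warehouse floor with Faye.  [the loading dock: Alma, Hana, Kira | the warehouse floor: Bram, Faye, Quin]
6. Porter goes back to the loading dock with Bram.  [the loading dock: Alma, Bram, Hana, Kira | the warehouse floor: Faye, Quin]
7. Porter goes to the warehouse floor with Alma.  [the loading dock: Bram, Hana, Kira | the warehouse floor: Alma, Faye, Quin]
8. Porter goes back to the loading dock alone.  [the loading dock: Bram, Hana, Kira | the warehouse floor: Alma, Faye, Quin]
9. Porter goes to the warehouse floor with Kira.  [the loading dock: Bram, Hana | the warehouse floor: Alma, Faye, Kira, Quin]
10. Porter goes back to the loading dock alone.  [the loading dock: Bram, Hana | the warehouse floor: Alma, Faye, Kira, Quin]
11. Porter goes to the warehouse floor with Hana.  [the loading dock: Bram | the warehouse floor: Alma, Faye, Hana, Kira, Quin]
12. Porter goes back to the loading dock alone.  [the loading dock: Bram | the warehouse floor: Alma, Faye, Hana, Kira, Quin]
13. Porter goes to the warehouse floor with Bram.  [the loading dock: — | the warehouse floor: Alma, Bram, Faye, Hana, Kira, Quin]

13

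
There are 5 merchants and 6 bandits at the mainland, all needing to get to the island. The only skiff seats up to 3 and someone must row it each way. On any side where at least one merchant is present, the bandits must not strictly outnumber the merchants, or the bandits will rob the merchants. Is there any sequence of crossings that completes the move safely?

No

The bandits already outnumber the merchants at the mainland before anyone moves, so the starting position itself is disallowed.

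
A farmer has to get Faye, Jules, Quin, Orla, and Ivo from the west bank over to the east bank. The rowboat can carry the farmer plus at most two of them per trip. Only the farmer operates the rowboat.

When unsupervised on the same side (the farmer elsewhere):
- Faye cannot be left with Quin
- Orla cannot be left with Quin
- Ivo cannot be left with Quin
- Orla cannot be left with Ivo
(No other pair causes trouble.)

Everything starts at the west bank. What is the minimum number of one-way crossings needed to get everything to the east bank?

7

Counting alone: the farmer can take at most 2 across per trip to the east bank, so moving all 5 needs at least 3 loaded trips out, with a return between consecutive ones — at least 5 crossings.
The safety rule pushes this higher. Following every safe sequence of crossings, the most of the 5 that can be at the east bank as the rowboat arrives there on crossing 5 is 4 — never all 5.
So no plan with fewer than 7 crossings exists, and this one achieves 7:
1. Farmer goes to the east bank with Orla and Quin.  [the west bank: Faye, Ivo, Jules | the east bank: Orla, Quin]
2. Farmer goes back to the west bank with Quin.  [the west bank: Faye, Ivo, Jules, Quin | the east bank: Orla]
3. Farmer goes to the east bank with Faye and Quin.  [the west bank: Ivo, Jules | the east bank: Faye, Orla, Quin]
4. Farmer goes back to the west bank with Quin.  [the west bank: Ivo, Jules, Quin | the east bank: Faye, Orla]
5. Farmer goes to the east bank with Jules and Quin.  [the west bank: Ivo | the east bank: Faye, Jules, Orla, Quin]
6. Farmer goes back to the west bank with Quin.  [the west bank: Ivo, Quin | the east bank: Faye, Jules, Orla]
7. Farmer goes to the east bank with Ivo and Quin.  [the west bank: — | the east bank: Faye, Ivo, Jules, Orla, Quin]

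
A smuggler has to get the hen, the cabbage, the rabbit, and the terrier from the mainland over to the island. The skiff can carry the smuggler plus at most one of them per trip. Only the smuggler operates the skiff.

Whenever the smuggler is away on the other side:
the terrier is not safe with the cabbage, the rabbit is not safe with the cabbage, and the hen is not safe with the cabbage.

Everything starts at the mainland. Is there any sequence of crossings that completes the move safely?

Following every safe sequence of crossings from the start, the most of the 4 that can be at the island as the skiff arrives there on crossings 1, 3 is 1, 2 respectively; the best ever achieved is 2 of 4.
From crossing 5 on, no configuration arises that was not already reachable earlier: only 9 distinct safe configurations (who is on which side, and where the skiff is) can ever be reached, none of them has everyone across, and every continuation just revisits them. So no valid plan exists.

No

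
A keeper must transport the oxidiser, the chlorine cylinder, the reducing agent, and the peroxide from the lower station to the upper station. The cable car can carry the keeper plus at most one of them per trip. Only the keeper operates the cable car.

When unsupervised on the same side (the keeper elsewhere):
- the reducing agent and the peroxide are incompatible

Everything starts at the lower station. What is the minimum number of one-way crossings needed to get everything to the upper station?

Counting alone: the keeper can take at most 1 across per trip to the upper station, so moving all 4 needs at least 4 loaded trips out, with a return between consecutive ones — at least 7 crossings.
The plan below uses exactly 7 crossings, so it is optimal:
1. Keeper goes to the upper station with the reducing agent.  [the lower station: the chlorine cylinder, the oxidiser, the peroxide | the upper station: the reducing agent]
2. Keeper goes back to the lower station alone.  [the lower station: the chlorine cylinder, the oxidiser, the peroxide | the upper station: the reducing agent]
3. Keeper goes to the upper station with the oxidiser.  [the lower station: the chlorine cylinder, the peroxide | the upper station: the oxidiser, the reducing agent]
4. Keeper goes back to the lower station alone.  [the lower station: the chlorine cylinder, the peroxide | the upper station: the oxidiser, the reducing agent]
5. Keeper goes to the upper station with the chlorine cylinder.  [the lower station: the peroxide | the upper station: the chlorine cylinder, the oxidiser, the reducing agent]
6. Keeper goes back to the lower station alone.  [the lower station: the peroxide | the upper station: the chlorine cylinder, the oxidiser, the reducing agent]
7. Keeper goes to the upper station with the peroxide.  [the lower station: — | the upper station: the chlorine cylinder, the oxidiser, the peroxide, the reducing agent]

7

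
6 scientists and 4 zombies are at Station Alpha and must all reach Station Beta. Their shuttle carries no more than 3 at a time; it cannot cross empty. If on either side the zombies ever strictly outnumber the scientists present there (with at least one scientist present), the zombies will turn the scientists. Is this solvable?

Yes

1. 2 zombies → Station Beta.  (Station Alpha: 6S 2Z; Station Beta: 0S 2Z)
2. 1 zombie ← Station Alpha.  (Station Alpha: 6S 3Z; Station Beta: 0S 1Z)
3. 3 zombies → Station Beta.  (Station Alpha: 6S 0Z; Station Beta: 0S 4Z)
4. 1 zombie ← Station Alpha.  (Station Alpha: 6S 1Z; Station Beta: 0S 3Z)
5. 3 scientists → Station Beta.  (Station Alpha: 3S 1Z; Station Beta: 3S 3Z)
6. 1 zombie ← Station Alpha.  (Station Alpha: 3S 2Z; Station Beta: 3S 2Z)
7. 1 scientist and 2 zombies → Station Beta.  (Station Alpha: 2S 0Z; Station Beta: 4S 4Z)
8. 1 zombie ← Station Alpha.  (Station Alpha: 2S 1Z; Station Beta: 4S 3Z)
9. 2 scientists and 1 zombie → Station Beta.  (Station Alpha: 0S 0Z; Station Beta: 6S 4Z)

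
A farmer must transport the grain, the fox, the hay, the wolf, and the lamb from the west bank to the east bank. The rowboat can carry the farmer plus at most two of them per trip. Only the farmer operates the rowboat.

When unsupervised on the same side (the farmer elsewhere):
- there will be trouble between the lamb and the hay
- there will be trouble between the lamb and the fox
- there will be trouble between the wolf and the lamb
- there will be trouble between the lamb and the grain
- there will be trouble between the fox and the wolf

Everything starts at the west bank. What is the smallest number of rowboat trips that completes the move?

7

Counting alone: the farmer can take at most 2 across per trip to the east bank, so moving all 5 needs at least 3 loaded trips out, with a return between consecutive ones — at least 5 crossings.
The safety rule pushes this higher. Following every safe sequence of crossings, the most of the 5 that can be at the east bank as the rowboat arrives there on crossing 5 is 4 — never all 5.
So no plan with fewer than 7 crossings exists, and this one achieves 7:
1. Farmer goes to the east bank with the fox and the lamb.
2. Farmer goes back to the west bank with the fox.
3. Farmer goes to the east bank with the fox and the grain.
4. Farmer goes back to the west bank with the lamb.
5. Farmer goes to the east bank with the hay and the wolf.
6. Farmer goes back to the west bank with the fox.
7. Farmer goes to the east bank with the fox and the lamb.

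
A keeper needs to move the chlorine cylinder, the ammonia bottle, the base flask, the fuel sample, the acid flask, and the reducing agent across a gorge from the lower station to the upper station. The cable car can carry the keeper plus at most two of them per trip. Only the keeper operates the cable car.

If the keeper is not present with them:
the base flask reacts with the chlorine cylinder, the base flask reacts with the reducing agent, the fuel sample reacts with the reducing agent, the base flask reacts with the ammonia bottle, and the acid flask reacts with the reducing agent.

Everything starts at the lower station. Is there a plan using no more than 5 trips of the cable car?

Counting alone: the keeper can take at most 2 across per trip to the upper station, so moving all 6 needs at least 3 loaded trips out, with a return between consecutive ones — at least 5 crossings.
The safety rule pushes this higher. Following every safe sequence of crossings, the most of the 6 that can be at the upper station as the cable car arrives there on crossing 5 is 5 — never all 6.
So the move cannot be finished within 5 crossings. (The shortest complete plan takes 7:)
1. Keeper goes to the upper station with the base flask and the reducing agent.
2. Keeper goes back to the lower station with the base flask.
3. Keeper goes to the upper station with the ammonia bottle and the chlorine cylinder.
4. Keeper goes back to the lower station alone.
5. Keeper goes to the upper station with the acid flask and the fuel sample.
6. Keeper goes back to the lower station with the reducing agent.
7. Keeper goes to the upper station with the base flask and the reducing agent.

No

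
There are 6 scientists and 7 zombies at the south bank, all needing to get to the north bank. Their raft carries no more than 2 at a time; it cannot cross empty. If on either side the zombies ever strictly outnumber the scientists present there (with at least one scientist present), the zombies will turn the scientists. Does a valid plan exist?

No

The zombies already outnumber the scientists at the south bank before anyone moves, so the starting position itself is disallowed.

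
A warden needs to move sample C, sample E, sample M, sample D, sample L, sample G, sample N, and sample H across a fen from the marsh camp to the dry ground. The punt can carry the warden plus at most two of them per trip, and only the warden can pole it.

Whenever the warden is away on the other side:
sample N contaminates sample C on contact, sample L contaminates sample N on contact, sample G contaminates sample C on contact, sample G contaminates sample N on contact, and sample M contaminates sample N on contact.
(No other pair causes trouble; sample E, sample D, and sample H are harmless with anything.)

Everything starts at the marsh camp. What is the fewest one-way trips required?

13

Counting alone: the warden can take at most 2 across per trip to the dry ground, so moving all 8 needs at least 4 loaded trips out, with a return between consecutive ones — at least 7 crossings.
The safety rule pushes this higher. Following every safe sequence of crossings, the most of the 8 that can be at the dry ground as the punt arrives there on crossings 7, 9, 11 is 5, 6, 7 respectively — never all 8.
So no plan with fewer than 13 crossings exists, and this one achieves 13:
1. Warden goes to the dry ground with sample C and sample N.
2. Warden goes back to the marsh camp with sample C.
3. Warden goes to the dry ground with sample C and sample E.
4. Warden goes back to the marsh camp with sample C.
5. Warden goes to the dry ground with sample C and sample M.
6. Warden goes back to the marsh camp with sample N.
7. Warden goes to the dry ground with sample D and sample N.
8. Warden goes back to the marsh camp with sample N.
9. Warden goes to the dry ground with sample G and sample L.
10. Warden goes back to the marsh camp with sample C.
11. Warden goes to the dry ground with sample C and sample H.
12. Warden goes back to the marsh camp with sample C.
13. Warden goes to the dry ground with sample C and sample N.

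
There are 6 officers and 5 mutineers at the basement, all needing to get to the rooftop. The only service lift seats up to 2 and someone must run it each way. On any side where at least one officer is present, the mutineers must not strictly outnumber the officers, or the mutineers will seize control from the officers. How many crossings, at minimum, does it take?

19

Counting alone: each trip to the rooftop takes at most 2 across and each return brings at least 1 back, so after t trips out (and t−1 returns) at most 2t − (t−1) of the 11 are across; that first reaches 11 at t = 10, so at least 19 crossings are needed.
The plan below uses exactly 19 crossings, so it is optimal:
1. 2 mutineers → the rooftop.  (the basement: 6O 3M; the rooftop: 0O 2M)
2. 1 mutineer ← the basement.  (the basement: 6O 4M; the rooftop: 0O 1M)
3. 2 mutineers → the rooftop.  (the basement: 6O 2M; the rooftop: 0O 3M)
4. 1 mutineer ← the basement.  (the basement: 6O 3M; the rooftop: 0O 2M)
5. 2 officers → the rooftop.  (the basement: 4O 3M; the rooftop: 2O 2M)
6. 1 mutineer ← the basement.  (the basement: 4O 4M; the rooftop: 2O 1M)
7. 1 officer and 1 mutineer → the rooftop.  (the basement: 3O 3M; the rooftop: 3O 2M)
8. 1 officer ← the basement.  (the basement: 4O 3M; the rooftop: 2O 2M)
9. 1 officer and 1 mutineer → the rooftop.  (the basement: 3O 2M; the rooftop: 3O 3M)
10. 1 mutineer ← the basement.  (the basement: 3O 3M; the rooftop: 3O 2M)
11. 1 officer and 1 mutineer → the rooftop.  (the basement: 2O 2M; the rooftop: 4O 3M)
12. 1 officer ← the basement.  (the basement: 3O 2M; the rooftop: 3O 3M)
13. 1 officer and 1 mutineer → the rooftop.  (the basement: 2O 1M; the rooftop: 4O 4M)
14. 1 mutineer ← the basement.  (the basement: 2O 2M; the rooftop: 4O 3M)
15. 1 officer and 1 mutineer → the rooftop.  (the basement: 1O 1M; the rooftop: 5O 4M)
16. 1 officer ← the basement.  (the basement: 2O 1M; the rooftop: 4O 4M)
17. 1 officer and 1 mutineer → the rooftop.  (the basement: 1O 0M; the rooftop: 5O 5M)
18. 1 mutineer ← the basement.  (the basement: 1O 1M; the rooftop: 5O 4M)
19. 1 officer and 1 mutineer → the rooftop.  (the basement: 0O 0M; the rooftop: 6O 5M)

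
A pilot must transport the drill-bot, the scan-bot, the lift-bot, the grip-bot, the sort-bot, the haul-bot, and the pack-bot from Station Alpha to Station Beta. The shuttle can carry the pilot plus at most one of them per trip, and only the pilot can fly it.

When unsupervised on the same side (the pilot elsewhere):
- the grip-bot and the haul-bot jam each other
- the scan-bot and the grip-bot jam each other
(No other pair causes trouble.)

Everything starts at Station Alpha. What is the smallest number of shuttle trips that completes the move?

15

Counting alone: the pilot can take at most 1 across per trip to Station Beta, so moving all 7 needs at least 7 loaded trips out, with a return between consecutive ones — at least 13 crossings.
The safety rule pushes this higher. Following every safe sequence of crossings, the most of the 7 that can be at Station Beta as the shuttle arrives there on crossing 13 is 6 — never all 7.
So no plan with fewer than 15 crossings exists, and this one achieves 15:
1. Pilot goes to Station Beta with the grip-bot.  [Station Alpha: the drill-bot, the haul-bot, the lift-bot, the pack-bot, the scan-bot, the sort-bot | Station Beta: the grip-bot]
2. Pilot goes back to Station Alpha alone.  [Station Alpha: the drill-bot, the haul-bot, the lift-bot, the pack-bot, the scan-bot, the sort-bot | Station Beta: the grip-bot]
3. Pilot goes to Station Beta with the drill-bot.  [Station Alpha: the haul-bot, the lift-bot, the pack-bot, the scan-bot, the sort-bot | Station Beta: the drill-bot, the grip-bot]
4. Pilot goes back to Station Alpha alone.  [Station Alpha: the haul-bot, the lift-bot, the pack-bot, the scan-bot, the sort-bot | Station Beta: the drill-bot, the grip-bot]
5. Pilot goes to Station Beta with the scan-bot.  [Station Alpha: the haul-bot, the lift-bot, the pack-bot, the sort-bot | Station Beta: the drill-bot, the grip-bot, the scan-bot]
6. Pilot goes back to Station Alpha with the grip-bot.  [Station Alpha: the grip-bot, the haul-bot, the lift-bot, the pack-bot, the sort-bot | Station Beta: the drill-bot, the scan-bot]
7. Pilot goes to Station Beta with the haul-bot.  [Station Alpha: the grip-bot, the lift-bot, the pack-bot, the sort-bot | Station Beta: the drill-bot, the haul-bot, the scan-bot]
8. Pilot goes back to Station Alpha alone.  [Station Alpha: the grip-bot, the lift-bot, the pack-bot, the sort-bot | Station Beta: the drill-bot, the haul-bot, the scan-bot]
9. Pilot goes to Station Beta with the lift-bot.  [Station Alpha: the grip-bot, the pack-bot, the sort-bot | Station Beta: the drill-bot, the haul-bot, the lift-bot, the scan-bot]
10. Pilot goes back to Station Alpha alone.  [Station Alpha: the grip-bot, the pack-bot, the sort-bot | Station Beta: the drill-bot, the haul-bot, the lift-bot, the scan-bot]
11. Pilot goes to Station Beta with the sort-bot.  [Station Alpha: the grip-bot, the pack-bot | Station Beta: the drill-bot, the haul-bot, the lift-bot, the scan-bot, the sort-bot]
12. Pilot goes back to Station Alpha alone.  [Station Alpha: the grip-bot, the pack-bot | Station Beta: the drill-bot, the haul-bot, the lift-bot, the scan-bot, the sort-bot]
13. Pilot goes to Station Beta with the pack-bot.  [Station Alpha: the grip-bot | Station Beta: the drill-bot, the haul-bot, the lift-bot, the pack-bot, the scan-bot, the sort-bot]
14. Pilot goes back to Station Alpha alone.  [Station Alpha: the grip-bot | Station Beta: the drill-bot, the haul-bot, the lift-bot, the pack-bot, the scan-bot, the sort-bot]
15. Pilot goes to Station Beta with the grip-bot.  [Station Alpha: — | Station Beta: the drill-bot, the grip-bot, the haul-bot, the lift-bot, the pack-bot, the scan-bot, the sort-bot]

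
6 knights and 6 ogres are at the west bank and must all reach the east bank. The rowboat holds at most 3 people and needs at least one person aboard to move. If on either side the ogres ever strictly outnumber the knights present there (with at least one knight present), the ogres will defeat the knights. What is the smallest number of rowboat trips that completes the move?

impossible

Following every safe sequence of crossings from the start, the most of the 12 that can be at the east bank as the rowboat arrives there on crossings 1, 3, 5 is 3, 5, 6 respectively; the best ever achieved is 6 of 12.
From crossing 7 on, no configuration arises that was not already reachable earlier: only 17 distinct safe configurations (who is on which side, and where the rowboat is) can ever be reached, none of them has everyone across, and every continuation just revisits them. They are: 0 knights + 0 ogres across (rowboat back at the start); 0 knights + 1 ogre across (rowboat there); 0 knights + 1 ogre across (rowboat back at the start); 0 knights + 2 ogres across (rowboat there); 0 knights + 2 ogres across (rowboat back at the start); 0 knights + 3 ogres across (rowboat there); 0 knights + 3 ogres across (rowboat back at the start); 0 knights + 4 ogres across (rowboat there); 0 knights + 4 ogres across (rowboat back at the start); 0 knights + 5 ogres across (rowboat there); 0 knights + 5 ogres across (rowboat back at the start); 0 knights + 6 ogres across (rowboat there); 1 knight + 1 ogre across (rowboat there); 1 knight + 1 ogre across (rowboat back at the start); 2 knights + 2 ogres across (rowboat there); 2 knights + 2 ogres across (rowboat back at the start); 3 knights + 3 ogres across (rowboat there). So no valid plan exists.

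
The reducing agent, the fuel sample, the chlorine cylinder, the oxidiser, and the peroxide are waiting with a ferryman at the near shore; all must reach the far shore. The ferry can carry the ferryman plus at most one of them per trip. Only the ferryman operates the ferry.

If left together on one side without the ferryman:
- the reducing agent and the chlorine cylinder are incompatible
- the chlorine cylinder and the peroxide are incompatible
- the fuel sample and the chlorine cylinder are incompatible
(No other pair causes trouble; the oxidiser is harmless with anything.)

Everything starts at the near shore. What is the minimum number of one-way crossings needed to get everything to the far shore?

impossible

Following every safe sequence of crossings from the start, the most of the 5 that can be at the far shore as the ferry arrives there on crossings 1, 3, 5 is 1, 2, 3 respectively; the best ever achieved is 3 of 5.
From crossing 7 on, no configuration arises that was not already reachable earlier: only 18 distinct safe configurations (who is on which side, and where the ferry is) can ever be reached, none of them has everyone across, and every continuation just revisits them. So no valid plan exists.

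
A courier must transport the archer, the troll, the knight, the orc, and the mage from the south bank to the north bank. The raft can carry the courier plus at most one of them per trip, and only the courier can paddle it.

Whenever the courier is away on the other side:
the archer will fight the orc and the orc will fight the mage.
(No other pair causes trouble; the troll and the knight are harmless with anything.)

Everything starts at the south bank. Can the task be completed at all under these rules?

1. Courier goes to the north bank with the orc.
2. Courier goes back to the south bank alone.
3. Courier goes to the north bank with the archer.
4. Courier goes back to the south bank with the orc.
5. Courier goes to the north bank with the mage.
6. Courier goes back to the south bank alone.
7. Courier goes to the north bank with the troll.
8. Courier goes back to the south bank alone.
9. Courier goes to the north bank with the knight.
10. Courier goes back to the south bank alone.
11. Courier goes to the north bank with the orc.

Yes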